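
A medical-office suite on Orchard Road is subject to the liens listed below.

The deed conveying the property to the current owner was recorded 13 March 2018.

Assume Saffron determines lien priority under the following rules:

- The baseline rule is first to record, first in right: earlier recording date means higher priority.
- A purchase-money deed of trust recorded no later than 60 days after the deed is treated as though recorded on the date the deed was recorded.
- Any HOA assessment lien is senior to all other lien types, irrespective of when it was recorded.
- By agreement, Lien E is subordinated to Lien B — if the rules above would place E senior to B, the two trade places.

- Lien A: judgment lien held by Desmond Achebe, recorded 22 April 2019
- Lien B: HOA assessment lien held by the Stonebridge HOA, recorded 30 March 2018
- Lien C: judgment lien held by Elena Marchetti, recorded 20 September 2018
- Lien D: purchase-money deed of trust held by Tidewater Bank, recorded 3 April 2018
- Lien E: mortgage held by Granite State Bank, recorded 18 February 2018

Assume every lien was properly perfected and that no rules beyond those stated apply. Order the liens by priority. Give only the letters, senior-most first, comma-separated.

Effective dates after the stated exceptions: D relates back to the deed date 13 March 2018.
B is an HOA assessment lien and takes priority over every other lien.
Among the remaining liens, by effective date: E (18 February 2018), D (13 March 2018), C (20 September 2018), A (22 April 2019).
E is already junior to B, so the subordination agreement changes nothing.

B, E, D, C, A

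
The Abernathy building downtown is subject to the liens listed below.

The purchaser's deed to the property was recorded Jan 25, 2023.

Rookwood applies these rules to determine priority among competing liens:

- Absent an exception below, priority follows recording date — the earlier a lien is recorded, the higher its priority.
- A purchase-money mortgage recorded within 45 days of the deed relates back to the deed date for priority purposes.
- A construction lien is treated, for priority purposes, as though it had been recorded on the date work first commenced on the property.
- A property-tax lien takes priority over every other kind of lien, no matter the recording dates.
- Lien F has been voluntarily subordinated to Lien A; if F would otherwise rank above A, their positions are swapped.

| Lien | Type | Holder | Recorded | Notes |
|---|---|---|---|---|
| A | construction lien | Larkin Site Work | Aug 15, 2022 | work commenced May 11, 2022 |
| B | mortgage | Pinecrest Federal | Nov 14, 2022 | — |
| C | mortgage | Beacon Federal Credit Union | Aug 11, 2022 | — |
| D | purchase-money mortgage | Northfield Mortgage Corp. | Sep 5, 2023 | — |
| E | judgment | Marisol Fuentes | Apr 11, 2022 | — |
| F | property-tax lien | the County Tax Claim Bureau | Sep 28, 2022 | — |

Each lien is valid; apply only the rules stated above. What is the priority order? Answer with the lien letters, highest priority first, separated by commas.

Effective dates: A relates back to May 11, 2022 (work commenced); D was recorded 223 days after the deed — beyond 45 days — so no relation-back applies.
F is a property-tax lien and takes priority over every other lien.
Ordering the rest by effective date: E (Apr 11, 2022), A (May 11, 2022), C (Aug 11, 2022), B (Nov 14, 2022), D (Sep 5, 2023).
The subordination applies — F was senior to A — so F and A swap.

A, E, F, C, B, D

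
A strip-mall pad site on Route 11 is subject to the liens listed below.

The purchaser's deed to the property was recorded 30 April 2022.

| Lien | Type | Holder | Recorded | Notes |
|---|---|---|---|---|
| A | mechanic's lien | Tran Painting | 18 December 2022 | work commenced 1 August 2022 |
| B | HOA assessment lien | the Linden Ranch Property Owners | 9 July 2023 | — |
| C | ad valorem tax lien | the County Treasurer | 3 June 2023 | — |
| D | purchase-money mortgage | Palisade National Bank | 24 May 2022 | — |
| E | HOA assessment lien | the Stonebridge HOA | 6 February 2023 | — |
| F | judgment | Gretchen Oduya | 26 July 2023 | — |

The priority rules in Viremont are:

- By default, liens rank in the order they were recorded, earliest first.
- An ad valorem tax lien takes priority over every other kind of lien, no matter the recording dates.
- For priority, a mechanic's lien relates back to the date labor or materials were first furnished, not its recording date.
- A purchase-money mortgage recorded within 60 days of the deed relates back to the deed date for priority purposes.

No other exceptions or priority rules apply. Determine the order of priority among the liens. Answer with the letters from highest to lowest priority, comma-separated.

First, effective dates: A's effective date is 1 August 2022, when work began; D's effective date is the deed date, 30 April 2022.
C is an ad valorem tax lien, so it outranks all other liens regardless of date.
Ordering the rest by effective date: D (30 April 2022), A (1 August 2022), E (6 February 2023), B (9 July 2023), F (26 July 2023).

C, D, A, E, B, F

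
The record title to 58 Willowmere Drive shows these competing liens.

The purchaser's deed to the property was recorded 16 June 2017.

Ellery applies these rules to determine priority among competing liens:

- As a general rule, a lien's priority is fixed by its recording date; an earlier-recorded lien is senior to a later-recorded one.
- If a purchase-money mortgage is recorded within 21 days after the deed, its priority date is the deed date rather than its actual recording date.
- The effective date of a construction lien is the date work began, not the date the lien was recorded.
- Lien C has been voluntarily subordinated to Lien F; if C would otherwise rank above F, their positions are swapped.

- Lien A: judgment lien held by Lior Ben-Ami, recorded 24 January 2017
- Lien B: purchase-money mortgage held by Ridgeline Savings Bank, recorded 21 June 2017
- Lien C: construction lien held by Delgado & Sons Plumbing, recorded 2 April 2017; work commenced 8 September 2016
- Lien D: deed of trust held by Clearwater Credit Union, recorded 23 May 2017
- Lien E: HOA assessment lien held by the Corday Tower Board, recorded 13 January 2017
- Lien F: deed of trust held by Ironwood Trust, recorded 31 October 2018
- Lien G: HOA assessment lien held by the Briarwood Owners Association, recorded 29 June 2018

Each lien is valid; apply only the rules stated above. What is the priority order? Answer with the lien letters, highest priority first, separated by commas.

Adjusting effective dates: B relates back to the deed date 16 June 2017; C is treated as recorded 8 September 2016, the work-commencement date.
By effective date, earliest first: C (8 September 2016), E (13 January 2017), A (24 January 2017), D (23 May 2017), B (16 June 2017), G (29 June 2018), F (31 October 2018).
Because C would otherwise rank above F, the subordination swaps them.

F, E, A, D, B, G, C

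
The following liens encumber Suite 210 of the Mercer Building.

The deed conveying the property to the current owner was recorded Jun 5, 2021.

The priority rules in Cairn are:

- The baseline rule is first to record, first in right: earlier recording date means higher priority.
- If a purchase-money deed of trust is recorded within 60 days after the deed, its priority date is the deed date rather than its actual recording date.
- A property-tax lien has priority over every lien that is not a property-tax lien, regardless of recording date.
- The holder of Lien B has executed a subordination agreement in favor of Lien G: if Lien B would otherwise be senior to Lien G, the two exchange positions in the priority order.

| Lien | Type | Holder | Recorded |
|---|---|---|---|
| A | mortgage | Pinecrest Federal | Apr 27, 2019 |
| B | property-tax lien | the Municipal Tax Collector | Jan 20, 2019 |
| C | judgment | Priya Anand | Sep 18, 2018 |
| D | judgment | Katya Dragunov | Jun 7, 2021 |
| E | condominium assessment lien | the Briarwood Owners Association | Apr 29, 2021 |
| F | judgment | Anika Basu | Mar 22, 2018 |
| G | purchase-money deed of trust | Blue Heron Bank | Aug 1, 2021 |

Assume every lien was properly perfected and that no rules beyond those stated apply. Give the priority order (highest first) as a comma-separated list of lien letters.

Effective dates after the stated exceptions: G's effective date is the deed date, Jun 5, 2021.
As a property-tax lien, B is senior to every other lien.
Among the remaining liens, by effective date: F (Mar 22, 2018), C (Sep 18, 2018), A (Apr 27, 2019), E (Apr 29, 2021), G (Jun 5, 2021), D (Jun 7, 2021).
The subordination applies — B was senior to G — so B and G swap.

G, F, C, A, E, B, D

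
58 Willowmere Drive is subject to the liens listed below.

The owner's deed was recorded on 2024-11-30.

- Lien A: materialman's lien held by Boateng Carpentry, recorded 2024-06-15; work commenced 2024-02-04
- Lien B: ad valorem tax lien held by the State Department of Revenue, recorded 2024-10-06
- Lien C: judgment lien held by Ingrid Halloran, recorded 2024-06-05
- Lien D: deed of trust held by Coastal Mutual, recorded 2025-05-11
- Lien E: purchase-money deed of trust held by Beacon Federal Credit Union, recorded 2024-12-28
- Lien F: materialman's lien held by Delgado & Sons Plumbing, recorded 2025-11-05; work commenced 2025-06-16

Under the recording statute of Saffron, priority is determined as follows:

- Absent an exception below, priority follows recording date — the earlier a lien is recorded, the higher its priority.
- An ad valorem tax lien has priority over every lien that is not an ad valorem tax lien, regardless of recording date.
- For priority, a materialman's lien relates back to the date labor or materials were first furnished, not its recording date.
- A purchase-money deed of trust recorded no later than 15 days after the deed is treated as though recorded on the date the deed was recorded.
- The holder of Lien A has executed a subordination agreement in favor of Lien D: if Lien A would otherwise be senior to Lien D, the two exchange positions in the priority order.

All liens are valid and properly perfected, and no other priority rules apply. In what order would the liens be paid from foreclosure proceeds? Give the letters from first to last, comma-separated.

Adjusting effective dates: A's effective date is 2024-02-04, when work began; E missed the 15-day window (28 days after the deed), so its recording date stands; F relates back to 2025-06-16 (work commenced).
B is an ad valorem tax lien and takes priority over every other lien.
Ordering the rest by effective date: A (2024-02-04), C (2024-06-05), E (2024-12-28), D (2025-05-11), F (2025-06-16).
The subordination applies — A was senior to D — so A and D swap.

B, D, C, E, A, F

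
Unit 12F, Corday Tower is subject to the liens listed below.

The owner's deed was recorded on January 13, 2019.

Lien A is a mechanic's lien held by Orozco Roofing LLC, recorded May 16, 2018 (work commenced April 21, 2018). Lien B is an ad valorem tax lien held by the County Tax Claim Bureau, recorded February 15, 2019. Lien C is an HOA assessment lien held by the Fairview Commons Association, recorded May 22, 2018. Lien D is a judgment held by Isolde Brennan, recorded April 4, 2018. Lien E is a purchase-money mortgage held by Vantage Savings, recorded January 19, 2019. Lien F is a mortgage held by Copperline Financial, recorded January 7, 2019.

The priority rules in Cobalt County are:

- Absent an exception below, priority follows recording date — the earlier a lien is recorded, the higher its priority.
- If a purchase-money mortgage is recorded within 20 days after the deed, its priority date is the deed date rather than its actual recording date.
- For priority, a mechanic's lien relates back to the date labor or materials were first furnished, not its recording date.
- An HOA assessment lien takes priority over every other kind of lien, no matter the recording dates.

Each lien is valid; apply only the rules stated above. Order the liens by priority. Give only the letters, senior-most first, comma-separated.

C, D, A, F, E, B

First, effective dates: A relates back to April 21, 2018 (work commenced); E relates back to the deed date January 13, 2019.
C is an HOA assessment lien and takes priority over every other lien.
Ordering the rest by effective date: D (April 4, 2018), A (April 21, 2018), F (January 7, 2019), E (January 13, 2019), B (February 15, 2019).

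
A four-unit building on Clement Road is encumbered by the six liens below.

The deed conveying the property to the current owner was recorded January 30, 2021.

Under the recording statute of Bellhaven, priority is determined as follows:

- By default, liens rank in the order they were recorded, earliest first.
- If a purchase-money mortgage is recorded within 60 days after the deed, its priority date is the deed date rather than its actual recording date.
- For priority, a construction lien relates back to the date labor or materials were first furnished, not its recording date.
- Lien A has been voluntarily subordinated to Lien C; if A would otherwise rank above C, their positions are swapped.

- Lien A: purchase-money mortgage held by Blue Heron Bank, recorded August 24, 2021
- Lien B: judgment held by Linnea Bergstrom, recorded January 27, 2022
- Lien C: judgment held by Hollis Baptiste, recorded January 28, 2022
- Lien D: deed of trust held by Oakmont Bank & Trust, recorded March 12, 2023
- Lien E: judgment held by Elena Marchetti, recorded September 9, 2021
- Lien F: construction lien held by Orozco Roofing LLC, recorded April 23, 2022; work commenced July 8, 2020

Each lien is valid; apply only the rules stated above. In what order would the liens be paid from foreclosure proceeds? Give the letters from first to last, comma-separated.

Effective dates after the stated exceptions: A was recorded 206 days after the deed, outside the 60-day window, so it keeps its recording date; F's effective date is July 8, 2020, when work began.
By effective date: F (July 8, 2020), A (August 24, 2021), E (September 9, 2021), B (January 27, 2022), C (January 28, 2022), D (March 12, 2023).
Because A would otherwise rank above C, the subordination swaps them.

F, C, E, B, A, D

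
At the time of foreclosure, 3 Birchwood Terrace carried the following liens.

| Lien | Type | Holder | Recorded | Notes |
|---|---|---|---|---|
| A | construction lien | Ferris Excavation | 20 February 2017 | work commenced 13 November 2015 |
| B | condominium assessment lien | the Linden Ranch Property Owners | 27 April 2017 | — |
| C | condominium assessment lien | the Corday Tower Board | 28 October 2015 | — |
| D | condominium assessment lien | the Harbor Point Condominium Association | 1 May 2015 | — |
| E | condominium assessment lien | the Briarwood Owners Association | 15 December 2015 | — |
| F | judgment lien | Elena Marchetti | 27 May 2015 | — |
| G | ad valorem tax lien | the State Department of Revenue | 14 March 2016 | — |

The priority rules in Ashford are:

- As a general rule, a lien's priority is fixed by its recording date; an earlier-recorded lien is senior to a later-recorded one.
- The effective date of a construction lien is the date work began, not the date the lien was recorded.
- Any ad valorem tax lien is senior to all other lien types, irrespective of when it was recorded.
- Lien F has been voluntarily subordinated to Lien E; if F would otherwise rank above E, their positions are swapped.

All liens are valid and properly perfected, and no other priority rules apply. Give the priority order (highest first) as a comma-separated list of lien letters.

Effective dates after the stated exceptions: A relates back to 13 November 2015 (work commenced).
G is an ad valorem tax lien and takes priority over every other lien.
The other liens, earliest effective date first: D (1 May 2015), F (27 May 2015), C (28 October 2015), A (13 November 2015), E (15 December 2015), B (27 April 2017).
F is senior to E before the subordination, so the two trade places.

G, D, E, C, A, F, B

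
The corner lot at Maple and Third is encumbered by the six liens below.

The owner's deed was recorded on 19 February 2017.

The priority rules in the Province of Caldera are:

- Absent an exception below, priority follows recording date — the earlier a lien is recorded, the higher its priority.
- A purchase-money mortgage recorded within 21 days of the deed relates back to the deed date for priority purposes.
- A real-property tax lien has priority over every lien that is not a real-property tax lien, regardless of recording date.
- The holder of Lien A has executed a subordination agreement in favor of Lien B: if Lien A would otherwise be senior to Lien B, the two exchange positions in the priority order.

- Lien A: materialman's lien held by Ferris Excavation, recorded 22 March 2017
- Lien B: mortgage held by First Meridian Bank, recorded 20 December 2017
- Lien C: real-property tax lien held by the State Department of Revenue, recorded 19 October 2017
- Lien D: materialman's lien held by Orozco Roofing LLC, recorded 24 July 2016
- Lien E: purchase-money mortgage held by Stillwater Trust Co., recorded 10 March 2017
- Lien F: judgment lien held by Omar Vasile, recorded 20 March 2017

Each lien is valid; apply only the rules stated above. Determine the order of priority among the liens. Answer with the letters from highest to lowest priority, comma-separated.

Adjusting effective dates: E was recorded within the 21-day window, so its effective date is the deed date 19 February 2017.
C is a real-property tax lien and takes priority over every other lien.
Ordering the rest by effective date: D (24 July 2016), E (19 February 2017), F (20 March 2017), A (22 March 2017), B (20 December 2017).
Because A would otherwise rank above B, the subordination swaps them.

C, D, E, F, B, A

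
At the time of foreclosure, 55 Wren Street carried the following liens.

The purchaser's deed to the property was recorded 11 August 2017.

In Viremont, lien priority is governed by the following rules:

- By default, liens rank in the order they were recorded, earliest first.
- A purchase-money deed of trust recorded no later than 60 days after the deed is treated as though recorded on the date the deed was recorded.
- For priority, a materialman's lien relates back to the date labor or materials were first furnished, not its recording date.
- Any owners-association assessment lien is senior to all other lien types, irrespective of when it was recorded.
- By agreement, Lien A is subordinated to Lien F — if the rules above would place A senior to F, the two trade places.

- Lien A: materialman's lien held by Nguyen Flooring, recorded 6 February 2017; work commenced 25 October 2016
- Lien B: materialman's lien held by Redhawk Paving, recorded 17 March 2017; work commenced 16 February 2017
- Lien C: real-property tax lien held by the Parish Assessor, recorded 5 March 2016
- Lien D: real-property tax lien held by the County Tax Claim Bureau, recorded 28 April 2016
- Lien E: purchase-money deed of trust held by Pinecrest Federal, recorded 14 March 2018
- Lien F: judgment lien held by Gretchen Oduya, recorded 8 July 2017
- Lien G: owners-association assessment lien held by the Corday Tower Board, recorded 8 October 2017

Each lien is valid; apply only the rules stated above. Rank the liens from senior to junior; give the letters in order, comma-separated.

First, effective dates: A is treated as recorded 25 October 2016, the work-commencement date; B relates back to 16 February 2017 (work commenced); E was recorded 215 days after the deed — beyond 60 days — so no relation-back applies.
G is an owners-association assessment lien and takes priority over every other lien.
Among the remaining liens, by effective date: C (5 March 2016), D (28 April 2016), A (25 October 2016), B (16 February 2017), F (8 July 2017), E (14 March 2018).
Because A would otherwise rank above F, the subordination swaps them.

G, C, D, F, B, A, E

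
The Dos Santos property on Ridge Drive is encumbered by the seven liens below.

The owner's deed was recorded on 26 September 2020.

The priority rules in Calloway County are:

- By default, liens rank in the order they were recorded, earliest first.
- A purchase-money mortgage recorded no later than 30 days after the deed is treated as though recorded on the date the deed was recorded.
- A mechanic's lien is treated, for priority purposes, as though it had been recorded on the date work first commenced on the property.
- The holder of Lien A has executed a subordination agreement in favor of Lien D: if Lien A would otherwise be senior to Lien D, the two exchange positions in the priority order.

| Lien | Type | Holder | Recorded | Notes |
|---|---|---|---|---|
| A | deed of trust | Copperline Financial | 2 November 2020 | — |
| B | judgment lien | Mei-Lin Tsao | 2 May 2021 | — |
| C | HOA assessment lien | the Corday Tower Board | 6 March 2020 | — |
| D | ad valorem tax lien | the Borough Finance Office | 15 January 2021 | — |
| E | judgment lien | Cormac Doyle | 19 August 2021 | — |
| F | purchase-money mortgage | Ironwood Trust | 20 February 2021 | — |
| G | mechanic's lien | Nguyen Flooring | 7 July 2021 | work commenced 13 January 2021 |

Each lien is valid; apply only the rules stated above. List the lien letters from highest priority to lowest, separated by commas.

Effective dates: F missed the 30-day window (147 days after the deed), so its recording date stands; G's effective date is 13 January 2021, when work began.
Sorted by effective date: C (6 March 2020), A (2 November 2020), G (13 January 2021), D (15 January 2021), F (20 February 2021), B (2 May 2021), E (19 August 2021).
The subordination applies — A was senior to D — so A and D swap.

C, D, G, A, F, B, E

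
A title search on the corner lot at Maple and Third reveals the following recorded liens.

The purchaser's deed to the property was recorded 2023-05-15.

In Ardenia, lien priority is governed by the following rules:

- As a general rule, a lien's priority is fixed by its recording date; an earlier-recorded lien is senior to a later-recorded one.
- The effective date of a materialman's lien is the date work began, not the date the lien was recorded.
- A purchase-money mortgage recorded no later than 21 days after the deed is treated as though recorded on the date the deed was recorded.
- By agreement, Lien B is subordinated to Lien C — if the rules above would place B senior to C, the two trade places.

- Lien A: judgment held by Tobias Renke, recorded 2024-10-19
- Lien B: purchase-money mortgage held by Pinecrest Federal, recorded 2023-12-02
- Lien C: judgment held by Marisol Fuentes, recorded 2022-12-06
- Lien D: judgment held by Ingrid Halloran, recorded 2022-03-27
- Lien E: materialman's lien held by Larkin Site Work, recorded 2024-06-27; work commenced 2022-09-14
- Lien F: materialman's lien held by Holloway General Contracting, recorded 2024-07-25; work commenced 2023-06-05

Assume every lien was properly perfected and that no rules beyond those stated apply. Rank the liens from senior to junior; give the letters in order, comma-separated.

First, effective dates: B missed the 21-day window (201 days after the deed), so its recording date stands; E's effective date is 2022-09-14, when work began; F's effective date is 2023-06-05, when work began.
By effective date, earliest first: D (2022-03-27), E (2022-09-14), C (2022-12-06), F (2023-06-05), B (2023-12-02), A (2024-10-19).
B is already junior to C, so the subordination agreement changes nothing.

D, E, C, F, B, A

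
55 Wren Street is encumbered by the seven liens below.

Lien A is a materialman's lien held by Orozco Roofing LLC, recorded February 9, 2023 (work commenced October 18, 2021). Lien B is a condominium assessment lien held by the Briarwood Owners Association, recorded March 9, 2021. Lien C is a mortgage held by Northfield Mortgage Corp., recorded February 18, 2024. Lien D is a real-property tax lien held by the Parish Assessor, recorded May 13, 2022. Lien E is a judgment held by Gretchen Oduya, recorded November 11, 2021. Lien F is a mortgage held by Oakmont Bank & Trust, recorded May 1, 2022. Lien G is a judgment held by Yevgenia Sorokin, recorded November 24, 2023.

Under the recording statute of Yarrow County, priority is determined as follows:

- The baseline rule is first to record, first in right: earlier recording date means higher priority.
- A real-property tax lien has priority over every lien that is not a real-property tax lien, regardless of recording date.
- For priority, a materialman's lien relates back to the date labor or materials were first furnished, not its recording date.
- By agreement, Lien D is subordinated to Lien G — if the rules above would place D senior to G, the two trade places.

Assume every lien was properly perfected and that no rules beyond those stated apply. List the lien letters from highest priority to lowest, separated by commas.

Effective dates: A's effective date is October 18, 2021, when work began.
D is a real-property tax lien, so it outranks all other liens regardless of date.
The other liens, earliest effective date first: B (March 9, 2021), A (October 18, 2021), E (November 11, 2021), F (May 1, 2022), G (November 24, 2023), C (February 18, 2024).
D is senior to G before the subordination, so the two trade places.

G, B, A, E, F, D, C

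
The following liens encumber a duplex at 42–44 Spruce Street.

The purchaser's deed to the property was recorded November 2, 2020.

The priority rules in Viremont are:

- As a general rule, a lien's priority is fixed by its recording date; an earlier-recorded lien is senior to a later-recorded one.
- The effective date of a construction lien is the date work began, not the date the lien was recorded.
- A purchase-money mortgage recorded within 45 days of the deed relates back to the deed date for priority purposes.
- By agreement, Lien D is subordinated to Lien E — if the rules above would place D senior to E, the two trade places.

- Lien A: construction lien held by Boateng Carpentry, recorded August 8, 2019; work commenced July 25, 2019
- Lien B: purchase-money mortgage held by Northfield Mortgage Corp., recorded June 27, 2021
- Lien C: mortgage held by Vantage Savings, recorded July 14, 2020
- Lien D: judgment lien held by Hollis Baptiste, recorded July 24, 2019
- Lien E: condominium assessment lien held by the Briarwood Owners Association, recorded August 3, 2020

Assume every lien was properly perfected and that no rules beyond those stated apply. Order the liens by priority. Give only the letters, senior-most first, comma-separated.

First, effective dates: A relates back to July 25, 2019 (work commenced); B was recorded 237 days after the deed — beyond 45 days — so no relation-back applies.
Ordering by effective date: D (July 24, 2019), A (July 25, 2019), C (July 14, 2020), E (August 3, 2020), B (June 27, 2021).
D would otherwise be senior to E, so under the subordination agreement D and E exchange positions.

E, A, C, D, B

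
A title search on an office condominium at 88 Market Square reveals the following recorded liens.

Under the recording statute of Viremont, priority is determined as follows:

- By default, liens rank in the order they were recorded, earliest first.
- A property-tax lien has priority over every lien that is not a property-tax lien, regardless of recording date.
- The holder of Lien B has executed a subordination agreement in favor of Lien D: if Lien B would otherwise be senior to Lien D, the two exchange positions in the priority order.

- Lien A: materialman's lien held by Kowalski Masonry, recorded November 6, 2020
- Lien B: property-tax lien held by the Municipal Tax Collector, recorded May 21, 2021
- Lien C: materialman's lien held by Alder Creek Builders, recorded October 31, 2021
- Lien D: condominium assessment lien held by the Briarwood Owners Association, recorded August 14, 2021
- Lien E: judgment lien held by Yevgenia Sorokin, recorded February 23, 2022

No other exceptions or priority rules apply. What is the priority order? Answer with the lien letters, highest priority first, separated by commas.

D, A, B, C, E

B is a property-tax lien and takes priority over every other lien.
Among the remaining liens, by effective date: A (November 6, 2020), D (August 14, 2021), C (October 31, 2021), E (February 23, 2022).
Because B would otherwise rank above D, the subordination swaps them.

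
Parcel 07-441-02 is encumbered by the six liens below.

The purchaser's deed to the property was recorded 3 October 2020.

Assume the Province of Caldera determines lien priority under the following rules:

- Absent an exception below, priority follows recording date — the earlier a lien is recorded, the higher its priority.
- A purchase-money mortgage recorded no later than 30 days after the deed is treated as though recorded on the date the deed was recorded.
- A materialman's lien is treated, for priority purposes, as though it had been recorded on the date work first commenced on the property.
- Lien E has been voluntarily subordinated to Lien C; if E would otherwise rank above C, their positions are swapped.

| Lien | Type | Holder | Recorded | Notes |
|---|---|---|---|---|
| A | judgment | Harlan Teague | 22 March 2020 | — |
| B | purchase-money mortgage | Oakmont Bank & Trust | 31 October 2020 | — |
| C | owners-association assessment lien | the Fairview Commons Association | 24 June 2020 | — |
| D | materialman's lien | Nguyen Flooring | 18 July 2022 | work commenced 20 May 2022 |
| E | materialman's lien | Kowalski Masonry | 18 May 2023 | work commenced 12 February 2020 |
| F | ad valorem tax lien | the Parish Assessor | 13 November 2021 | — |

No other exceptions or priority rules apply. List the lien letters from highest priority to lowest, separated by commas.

Effective dates after the stated exceptions: B relates back to the deed date 3 October 2020; D is treated as recorded 20 May 2022, the work-commencement date; E is treated as recorded 12 February 2020, the work-commencement date.
Ordering by effective date: E (12 February 2020), A (22 March 2020), C (24 June 2020), B (3 October 2020), F (13 November 2021), D (20 May 2022).
E would otherwise be senior to C, so under the subordination agreement E and C exchange positions.

C, A, E, B, F, D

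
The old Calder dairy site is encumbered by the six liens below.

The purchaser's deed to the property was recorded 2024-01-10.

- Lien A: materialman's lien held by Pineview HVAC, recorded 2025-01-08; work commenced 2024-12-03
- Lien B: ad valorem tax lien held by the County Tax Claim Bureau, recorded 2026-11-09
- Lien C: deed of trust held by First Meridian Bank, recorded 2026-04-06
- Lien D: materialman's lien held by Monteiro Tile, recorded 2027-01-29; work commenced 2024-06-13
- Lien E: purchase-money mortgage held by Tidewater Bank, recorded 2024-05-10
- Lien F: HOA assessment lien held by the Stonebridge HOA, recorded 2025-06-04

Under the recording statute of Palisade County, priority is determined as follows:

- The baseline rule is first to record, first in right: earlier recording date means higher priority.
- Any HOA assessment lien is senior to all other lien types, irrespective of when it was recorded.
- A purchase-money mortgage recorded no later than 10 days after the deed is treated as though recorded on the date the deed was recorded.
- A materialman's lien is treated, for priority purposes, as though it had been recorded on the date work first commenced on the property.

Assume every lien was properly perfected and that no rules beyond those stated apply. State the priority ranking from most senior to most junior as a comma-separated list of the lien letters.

Adjusting effective dates: A is treated as recorded 2024-12-03, the work-commencement date; D is treated as recorded 2024-06-13, the work-commencement date; E was recorded 121 days after the deed — beyond 10 days — so no relation-back applies.
As an HOA assessment lien, F is senior to every other lien.
Ordering the rest by effective date: E (2024-05-10), D (2024-06-13), A (2024-12-03), C (2026-04-06), B (2026-11-09).

F, E, D, A, C, B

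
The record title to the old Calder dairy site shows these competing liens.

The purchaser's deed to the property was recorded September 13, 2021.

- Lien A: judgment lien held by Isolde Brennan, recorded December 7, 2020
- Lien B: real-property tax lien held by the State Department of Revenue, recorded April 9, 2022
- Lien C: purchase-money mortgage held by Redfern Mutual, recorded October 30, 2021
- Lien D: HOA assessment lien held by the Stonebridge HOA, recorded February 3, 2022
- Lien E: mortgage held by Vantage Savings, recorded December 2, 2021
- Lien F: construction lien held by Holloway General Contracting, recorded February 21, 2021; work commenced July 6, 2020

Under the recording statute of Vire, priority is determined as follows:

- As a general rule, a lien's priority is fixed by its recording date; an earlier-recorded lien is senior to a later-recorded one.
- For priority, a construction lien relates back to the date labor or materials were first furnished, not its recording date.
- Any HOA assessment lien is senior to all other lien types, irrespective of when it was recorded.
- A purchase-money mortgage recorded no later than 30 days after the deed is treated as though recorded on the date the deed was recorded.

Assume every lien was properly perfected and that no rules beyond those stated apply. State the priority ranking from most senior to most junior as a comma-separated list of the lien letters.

D, F, A, C, E, B

Effective dates after the stated exceptions: C was recorded 47 days after the deed — beyond 30 days — so no relation-back applies; F's effective date is July 6, 2020, when work began.
As an HOA assessment lien, D is senior to every other lien.
The other liens, earliest effective date first: F (July 6, 2020), A (December 7, 2020), C (October 30, 2021), E (December 2, 2021), B (April 9, 2022).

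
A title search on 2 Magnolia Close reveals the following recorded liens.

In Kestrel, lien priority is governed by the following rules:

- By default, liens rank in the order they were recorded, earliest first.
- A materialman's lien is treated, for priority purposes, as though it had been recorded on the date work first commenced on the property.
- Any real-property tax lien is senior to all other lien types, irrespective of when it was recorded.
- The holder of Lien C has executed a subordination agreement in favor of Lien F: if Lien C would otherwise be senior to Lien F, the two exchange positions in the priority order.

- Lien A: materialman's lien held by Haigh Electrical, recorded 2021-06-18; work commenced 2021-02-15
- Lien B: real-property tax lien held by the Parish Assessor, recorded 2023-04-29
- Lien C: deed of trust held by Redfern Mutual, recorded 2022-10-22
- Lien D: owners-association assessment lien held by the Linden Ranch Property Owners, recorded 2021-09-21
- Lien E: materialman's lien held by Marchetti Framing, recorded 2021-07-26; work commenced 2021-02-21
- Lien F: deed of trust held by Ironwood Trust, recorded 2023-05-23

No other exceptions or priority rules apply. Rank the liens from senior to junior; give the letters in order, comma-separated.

First, effective dates: A is treated as recorded 2021-02-15, the work-commencement date; E's effective date is 2021-02-21, when work began.
As a real-property tax lien, B is senior to every other lien.
Among the remaining liens, by effective date: A (2021-02-15), E (2021-02-21), D (2021-09-21), C (2022-10-22), F (2023-05-23).
C would otherwise be senior to F, so under the subordination agreement C and F exchange positions.

B, A, E, D, F, C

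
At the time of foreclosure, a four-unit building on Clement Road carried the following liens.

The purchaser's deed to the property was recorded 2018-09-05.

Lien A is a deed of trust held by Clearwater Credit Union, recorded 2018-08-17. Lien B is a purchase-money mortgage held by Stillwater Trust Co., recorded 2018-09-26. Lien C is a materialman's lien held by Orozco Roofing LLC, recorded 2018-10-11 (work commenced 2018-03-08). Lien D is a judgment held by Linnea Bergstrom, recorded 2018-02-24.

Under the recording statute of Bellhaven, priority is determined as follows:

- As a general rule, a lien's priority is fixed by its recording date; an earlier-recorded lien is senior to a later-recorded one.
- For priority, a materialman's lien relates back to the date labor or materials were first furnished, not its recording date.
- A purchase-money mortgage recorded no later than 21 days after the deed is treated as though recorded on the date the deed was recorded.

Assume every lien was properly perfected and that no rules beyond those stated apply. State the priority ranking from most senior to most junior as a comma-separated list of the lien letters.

Effective dates: B's effective date is the deed date, 2018-09-05; C is treated as recorded 2018-03-08, the work-commencement date.
By effective date, earliest first: D (2018-02-24), C (2018-03-08), A (2018-08-17), B (2018-09-05).

D, C, A, B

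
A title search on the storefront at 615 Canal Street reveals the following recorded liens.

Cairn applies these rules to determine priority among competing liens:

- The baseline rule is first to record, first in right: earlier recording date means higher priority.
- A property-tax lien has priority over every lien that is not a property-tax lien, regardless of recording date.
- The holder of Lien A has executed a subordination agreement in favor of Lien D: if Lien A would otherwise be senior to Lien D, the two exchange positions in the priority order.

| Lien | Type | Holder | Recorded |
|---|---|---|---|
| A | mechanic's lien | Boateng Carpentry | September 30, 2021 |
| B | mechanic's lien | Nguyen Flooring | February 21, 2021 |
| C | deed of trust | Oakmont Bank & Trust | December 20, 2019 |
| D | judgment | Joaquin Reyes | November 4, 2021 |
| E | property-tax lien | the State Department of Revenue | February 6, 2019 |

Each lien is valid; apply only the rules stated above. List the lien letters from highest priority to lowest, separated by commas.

E, C, B, D, A

E, as a property-tax lien, has superpriority and ranks first.
The other liens, earliest effective date first: C (December 20, 2019), B (February 21, 2021), A (September 30, 2021), D (November 4, 2021).
A is senior to D before the subordination, so the two trade places.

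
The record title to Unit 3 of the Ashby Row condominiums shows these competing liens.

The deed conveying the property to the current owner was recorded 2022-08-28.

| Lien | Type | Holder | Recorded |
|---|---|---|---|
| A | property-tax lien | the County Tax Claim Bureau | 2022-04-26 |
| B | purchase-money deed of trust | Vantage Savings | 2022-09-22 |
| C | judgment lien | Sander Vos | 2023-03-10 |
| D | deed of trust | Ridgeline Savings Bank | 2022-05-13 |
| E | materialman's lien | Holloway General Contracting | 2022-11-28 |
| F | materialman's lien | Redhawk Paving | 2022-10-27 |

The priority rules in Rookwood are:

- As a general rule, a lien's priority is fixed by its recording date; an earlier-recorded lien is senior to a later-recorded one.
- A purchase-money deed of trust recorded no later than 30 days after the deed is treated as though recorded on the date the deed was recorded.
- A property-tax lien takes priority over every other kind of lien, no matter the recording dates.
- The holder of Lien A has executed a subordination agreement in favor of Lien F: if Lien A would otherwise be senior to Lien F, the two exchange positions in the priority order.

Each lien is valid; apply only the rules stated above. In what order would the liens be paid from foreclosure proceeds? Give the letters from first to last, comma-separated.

Effective dates after the stated exceptions: B relates back to the deed date 2022-08-28.
A is a property-tax lien, so it outranks all other liens regardless of date.
Among the remaining liens, by effective date: D (2022-05-13), B (2022-08-28), F (2022-10-27), E (2022-11-28), C (2023-03-10).
Because A would otherwise rank above F, the subordination swaps them.

F, D, B, A, E, C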